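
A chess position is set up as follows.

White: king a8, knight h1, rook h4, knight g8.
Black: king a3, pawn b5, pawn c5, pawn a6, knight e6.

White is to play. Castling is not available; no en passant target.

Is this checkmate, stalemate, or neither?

neither

White to move; white king on a8.
In check: no.
Legal moves for White include: Ne7, Nh6, Nf6, Kb8, Kb7, Ka7, Rh8, Rh7, Rh6, Rh5, Rg4, Rf4, Re4, Rd4, Rc4, Rb4, Ra4+, Rh3+, ... (list truncated; more exist).
White has legal moves and is not in check → neither.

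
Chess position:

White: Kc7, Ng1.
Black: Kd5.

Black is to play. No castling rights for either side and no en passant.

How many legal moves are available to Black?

6

Black to move; king on d5.
In check: no.
Legal moves: Ke6, Ke5, Kc5, Ke4, Kd4, Kc4.
Count: 6.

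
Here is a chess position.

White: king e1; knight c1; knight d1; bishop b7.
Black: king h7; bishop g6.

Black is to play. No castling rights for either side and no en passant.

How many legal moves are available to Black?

12

Black to move; king on h7.
In check: no.
Legal moves: Kh8, Kg8, Kg7, Kh6, Be8, Bf7, Bh5, Bf5, Be4, Bd3, Bc2, Bb1.
Count: 12.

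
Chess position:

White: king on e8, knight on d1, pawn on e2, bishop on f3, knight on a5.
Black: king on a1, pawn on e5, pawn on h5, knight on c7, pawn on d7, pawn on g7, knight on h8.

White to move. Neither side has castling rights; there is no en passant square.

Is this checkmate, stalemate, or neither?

neither

White to move; white king on e8.
In check: yes, from the black knight on c7.
Legal moves for White: Kf8, Kd8, Ke7, Kxd7.
White is in check but has 4 legal moves → neither.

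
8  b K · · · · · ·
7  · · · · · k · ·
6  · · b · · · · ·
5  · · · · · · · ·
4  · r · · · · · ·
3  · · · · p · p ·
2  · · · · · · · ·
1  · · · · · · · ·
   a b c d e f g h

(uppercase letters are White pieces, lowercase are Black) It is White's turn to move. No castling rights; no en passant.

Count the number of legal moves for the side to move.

3

White to move; king on b8.
In check: yes, from the black rook on b4.
Legal moves: Kc8, Kc7, Ka7.
Count: 3.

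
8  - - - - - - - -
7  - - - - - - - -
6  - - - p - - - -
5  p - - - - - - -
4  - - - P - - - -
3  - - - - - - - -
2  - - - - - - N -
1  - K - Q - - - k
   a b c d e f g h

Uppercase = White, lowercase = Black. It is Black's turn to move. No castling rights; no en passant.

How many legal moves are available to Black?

Black to move; king on h1.
In check: yes, from the white queen on d1.
Legal moves: Kh2, Kxg2.
Count: 2.

2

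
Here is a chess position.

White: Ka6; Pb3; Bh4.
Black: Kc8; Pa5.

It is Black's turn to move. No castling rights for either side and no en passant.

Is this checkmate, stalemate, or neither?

Black to move; black king on c8.
In check: no.
Legal moves for Black: Kb8, Kd7, Kc7, a4.
Black has 4 legal moves and is not in check → neither.

neither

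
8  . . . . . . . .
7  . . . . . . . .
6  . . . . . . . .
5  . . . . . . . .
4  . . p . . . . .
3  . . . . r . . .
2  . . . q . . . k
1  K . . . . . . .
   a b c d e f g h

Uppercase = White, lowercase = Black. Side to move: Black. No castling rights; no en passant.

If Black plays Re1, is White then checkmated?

After Re1: white king on a1; in check: yes, from the black rook on e1.
King squares — b1: attacked by Re1; a2: attacked by Qd2; b2: attacked by Qd2.
White has no legal moves → checkmate.

yes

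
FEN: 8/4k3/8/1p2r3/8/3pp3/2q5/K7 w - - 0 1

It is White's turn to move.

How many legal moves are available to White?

0

White to move; king on a1.
In check: no.
Legal moves: none.
Count: 0.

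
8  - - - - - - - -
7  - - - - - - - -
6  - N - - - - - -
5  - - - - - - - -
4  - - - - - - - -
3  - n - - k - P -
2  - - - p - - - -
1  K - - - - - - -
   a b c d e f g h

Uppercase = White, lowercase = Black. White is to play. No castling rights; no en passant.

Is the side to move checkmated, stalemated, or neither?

White to move; white king on a1.
In check: yes, from the black knight on b3.
Legal moves for White: Kb2, Ka2, Kb1.
White is in check but has 3 legal moves → neither.

neither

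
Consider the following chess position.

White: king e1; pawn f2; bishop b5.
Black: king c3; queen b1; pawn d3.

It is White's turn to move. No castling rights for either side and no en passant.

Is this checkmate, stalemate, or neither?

White to move; white king on e1.
In check: yes, from the black queen on b1.
King squares — d1: attacked by Qb1; f1: attacked by Qb1; d2: attacked by Kc3; e2: attacked by Pd3; f2: own pawn.
Legal moves for White: none.
In check with no legal moves → checkmate.

checkmate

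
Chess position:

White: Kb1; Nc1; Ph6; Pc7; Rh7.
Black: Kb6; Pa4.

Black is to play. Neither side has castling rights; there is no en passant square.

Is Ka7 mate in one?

After Ka7: white king on b1; in check: no.
White is not in check, so this cannot be checkmate.

no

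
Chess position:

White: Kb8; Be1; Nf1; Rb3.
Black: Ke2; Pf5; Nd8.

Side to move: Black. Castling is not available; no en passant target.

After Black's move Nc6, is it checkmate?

After Nc6: white king on b8; in check: yes, from the black knight on c6.
White has 4 legal replies: Kc8, Ka8, Kc7, Kb7.
In check but a legal move exists → not checkmate.

no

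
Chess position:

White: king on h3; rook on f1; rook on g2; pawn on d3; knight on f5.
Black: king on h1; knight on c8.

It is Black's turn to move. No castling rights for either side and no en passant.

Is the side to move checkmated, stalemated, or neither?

Black to move; black king on h1.
In check: yes, from the white rook on f1.
King squares — g1: attacked by Rf1; g2: attacked by Kh3; h2: attacked by Rg2.
Legal moves for Black: none.
In check with no legal moves → checkmate.

checkmate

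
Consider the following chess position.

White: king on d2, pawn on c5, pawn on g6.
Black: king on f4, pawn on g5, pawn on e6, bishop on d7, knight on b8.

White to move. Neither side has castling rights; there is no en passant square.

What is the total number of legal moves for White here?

White to move; king on d2.
In check: no.
Legal moves: Kd3, Kc3, Ke2, Kc2, Ke1, Kd1, Kc1, g7, c6.
Count: 9.

9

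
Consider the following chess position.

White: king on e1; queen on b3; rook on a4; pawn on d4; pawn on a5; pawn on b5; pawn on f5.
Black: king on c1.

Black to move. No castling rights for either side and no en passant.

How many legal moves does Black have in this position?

Black to move; king on c1.
In check: no.
Legal moves: none.
Count: 0.

0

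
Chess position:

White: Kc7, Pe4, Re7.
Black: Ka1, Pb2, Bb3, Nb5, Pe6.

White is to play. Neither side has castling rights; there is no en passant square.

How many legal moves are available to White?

7

White to move; king on c7.
In check: yes, from the black knight on b5.
Legal moves: Kd8, Kc8, Kb8, Kd7, Kb7, Kc6, Kb6.
Count: 7.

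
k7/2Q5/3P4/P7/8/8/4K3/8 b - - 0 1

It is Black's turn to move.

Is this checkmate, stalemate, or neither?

stalemate

Black to move; black king on a8.
In check: no.
King squares — a7: attacked by Qc7; b7: attacked by Qc7; b8: attacked by Qc7.
Legal moves for Black: none.
Not in check and no legal moves → stalemate.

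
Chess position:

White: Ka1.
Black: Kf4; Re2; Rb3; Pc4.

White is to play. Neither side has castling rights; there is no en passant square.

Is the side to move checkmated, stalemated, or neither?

White to move; white king on a1.
In check: no.
King squares — b1: attacked by Rb3; a2: attacked by Re2; b2: attacked by Re2.
Legal moves for White: none.
Not in check and no legal moves → stalemate.

stalemate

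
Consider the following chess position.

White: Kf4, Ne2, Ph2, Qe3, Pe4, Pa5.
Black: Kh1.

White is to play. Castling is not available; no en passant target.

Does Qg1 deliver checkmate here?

yes

After Qg1: black king on h1; in check: yes, from the white queen on g1.
King squares — g1: attacked by Ne2; g2: attacked by Qg1; h2: attacked by Qg1.
Black has no legal moves → checkmate.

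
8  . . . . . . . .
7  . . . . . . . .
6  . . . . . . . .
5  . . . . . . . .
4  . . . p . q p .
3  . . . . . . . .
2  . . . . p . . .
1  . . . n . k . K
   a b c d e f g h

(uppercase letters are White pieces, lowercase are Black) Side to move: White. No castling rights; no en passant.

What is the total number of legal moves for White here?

White to move; king on h1.
In check: no.
Legal moves: none.
Count: 0.

0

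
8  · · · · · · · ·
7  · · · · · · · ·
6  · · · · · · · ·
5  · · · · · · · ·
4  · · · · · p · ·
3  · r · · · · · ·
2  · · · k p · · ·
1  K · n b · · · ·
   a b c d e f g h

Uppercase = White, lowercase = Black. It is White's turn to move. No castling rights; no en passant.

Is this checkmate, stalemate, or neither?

stalemate

White to move; white king on a1.
In check: no.
King squares — b1: attacked by Rb3; a2: attacked by Nc1; b2: attacked by Rb3.
Legal moves for White: none.
Not in check and no legal moves → stalemate.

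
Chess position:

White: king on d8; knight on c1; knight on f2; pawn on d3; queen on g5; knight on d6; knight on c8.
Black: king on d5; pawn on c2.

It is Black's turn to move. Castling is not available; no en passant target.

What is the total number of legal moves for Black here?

3

Black to move; king on d5.
In check: yes, from the white queen on g5.
Legal moves: Ke6, Kc6, Kd4.
Count: 3.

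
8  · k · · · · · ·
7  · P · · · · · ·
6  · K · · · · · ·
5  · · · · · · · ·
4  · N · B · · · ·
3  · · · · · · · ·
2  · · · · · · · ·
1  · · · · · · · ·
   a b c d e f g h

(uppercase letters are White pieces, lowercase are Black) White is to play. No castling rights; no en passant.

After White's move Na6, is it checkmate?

yes

After Na6: black king on b8; in check: yes, from the white knight on a6.
King squares — a7: attacked by Kb6; b7: attacked by Kb6; c7: attacked by Na6; a8: attacked by Pb7; c8: attacked by Pb7.
Black has no legal moves → checkmate.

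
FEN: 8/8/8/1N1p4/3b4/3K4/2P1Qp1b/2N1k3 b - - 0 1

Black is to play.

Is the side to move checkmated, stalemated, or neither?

checkmate

Black to move; black king on e1.
In check: yes, from the white queen on e2.
King squares — d1: attacked by Qe2; f1: attacked by Qe2; d2: attacked by Qe2; e2: attacked by Nc1; f2: own pawn.
Legal moves for Black: none.
In check with no legal moves → checkmate.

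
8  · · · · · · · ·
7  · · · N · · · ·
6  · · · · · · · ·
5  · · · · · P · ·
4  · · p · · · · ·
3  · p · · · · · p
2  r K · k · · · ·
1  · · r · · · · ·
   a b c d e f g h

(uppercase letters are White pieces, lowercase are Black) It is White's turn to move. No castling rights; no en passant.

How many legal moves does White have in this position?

White to move; king on b2.
In check: yes, from the black rook on a2.
Legal moves: none.
Count: 0.

0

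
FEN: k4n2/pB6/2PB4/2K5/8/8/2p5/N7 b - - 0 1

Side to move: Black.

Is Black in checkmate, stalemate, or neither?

checkmate

Black to move; black king on a8.
In check: yes, from the white bishop on b7.
King squares — a7: own pawn; b7: attacked by Pc6; b8: attacked by Bd6.
Legal moves for Black: none.
In check with no legal moves → checkmate.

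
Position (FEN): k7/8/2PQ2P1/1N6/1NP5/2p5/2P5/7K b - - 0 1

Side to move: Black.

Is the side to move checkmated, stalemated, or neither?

Black to move; black king on a8.
In check: no.
King squares — a7: attacked by Nb5; b7: attacked by Pc6; b8: attacked by Qd6.
Legal moves for Black: none.
Not in check and no legal moves → stalemate.

stalemate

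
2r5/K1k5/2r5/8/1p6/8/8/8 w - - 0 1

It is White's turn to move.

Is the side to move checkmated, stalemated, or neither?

White to move; white king on a7.
In check: no.
King squares — a6: attacked by Rc6; b6: attacked by Rc6; b7: attacked by Kc7; a8: attacked by Rc8; b8: attacked by Kc7.
Legal moves for White: none.
Not in check and no legal moves → stalemate.

stalemate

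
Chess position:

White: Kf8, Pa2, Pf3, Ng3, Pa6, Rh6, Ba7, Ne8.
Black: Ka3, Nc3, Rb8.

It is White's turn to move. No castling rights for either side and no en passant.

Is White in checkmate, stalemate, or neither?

White to move; white king on f8.
In check: no.
Legal moves for White include: Kg8, Kg7, Kf7, Ke7, Bxb8, Bb6, Bc5+, Bd4, Be3, Bf2, Bg1, Rh8, Rh7, Rg6, Rf6, Re6, Rd6, Rc6, ... (list truncated; more exist).
White has legal moves and is not in check → neither.

neither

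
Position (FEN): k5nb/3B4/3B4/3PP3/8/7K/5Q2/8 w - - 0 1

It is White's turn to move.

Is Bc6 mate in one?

After Bc6: black king on a8; in check: yes, from the white bishop on c6.
King squares — a7: attacked by Qf2; b7: attacked by Bc6; b8: attacked by Bd6.
Black has no legal moves → checkmate.

yes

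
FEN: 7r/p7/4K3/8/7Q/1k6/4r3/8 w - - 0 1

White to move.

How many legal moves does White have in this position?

White to move; king on e6.
In check: yes, from the black rook on e2.
Legal moves: Kf7, Kd7, Kf6, Kd6, Kf5, Kd5, Qe4.
Count: 7.

7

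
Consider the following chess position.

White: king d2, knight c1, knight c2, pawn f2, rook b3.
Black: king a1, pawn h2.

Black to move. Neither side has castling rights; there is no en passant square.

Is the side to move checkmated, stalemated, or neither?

checkmate

Black to move; black king on a1.
In check: yes, from the white knight on c2.
King squares — b1: attacked by Rb3; a2: attacked by Nc1; b2: attacked by Rb3.
Legal moves for Black: none.
In check with no legal moves → checkmate.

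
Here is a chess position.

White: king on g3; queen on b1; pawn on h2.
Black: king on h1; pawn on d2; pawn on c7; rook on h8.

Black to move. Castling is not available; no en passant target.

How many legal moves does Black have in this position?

4

Black to move; king on h1.
In check: yes, from the white queen on b1.
Legal moves: d1=Q, d1=R, d1=B, d1=N.
Count: 4.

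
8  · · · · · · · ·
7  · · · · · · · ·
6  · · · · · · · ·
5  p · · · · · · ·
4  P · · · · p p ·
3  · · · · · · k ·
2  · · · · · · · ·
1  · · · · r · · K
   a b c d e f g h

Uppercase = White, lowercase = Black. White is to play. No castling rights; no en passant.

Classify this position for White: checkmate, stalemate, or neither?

White to move; white king on h1.
In check: yes, from the black rook on e1.
King squares — g1: attacked by Re1; g2: attacked by Kg3; h2: attacked by Kg3.
Legal moves for White: none.
In check with no legal moves → checkmate.

checkmate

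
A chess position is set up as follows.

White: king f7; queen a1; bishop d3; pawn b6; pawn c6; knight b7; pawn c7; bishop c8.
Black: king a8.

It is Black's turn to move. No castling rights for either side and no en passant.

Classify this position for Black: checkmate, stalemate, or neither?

Black to move; black king on a8.
In check: yes, from the white queen on a1.
King squares — a7: attacked by Qa1; b7: attacked by Pc6; b8: attacked by Pc7.
Legal moves for Black: none.
In check with no legal moves → checkmate.

checkmate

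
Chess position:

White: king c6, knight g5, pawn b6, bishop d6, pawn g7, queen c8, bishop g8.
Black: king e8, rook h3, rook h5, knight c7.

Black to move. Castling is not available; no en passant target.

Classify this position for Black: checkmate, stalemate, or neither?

checkmate

Black to move; black king on e8.
In check: yes, from the white queen on c8.
King squares — d7: attacked by Kc6; e7: attacked by Bd6; f7: attacked by Ng5; d8: attacked by Qc8; f8: attacked by Bd6.
Legal moves for Black: none.
In check with no legal moves → checkmate.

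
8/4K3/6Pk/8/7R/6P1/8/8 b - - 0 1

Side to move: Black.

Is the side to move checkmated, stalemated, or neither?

Black to move; black king on h6.
In check: yes, from the white rook on h4.
Legal moves for Black: Kg7, Kxg6, Kg5.
Black is in check but has 3 legal moves → neither.

neither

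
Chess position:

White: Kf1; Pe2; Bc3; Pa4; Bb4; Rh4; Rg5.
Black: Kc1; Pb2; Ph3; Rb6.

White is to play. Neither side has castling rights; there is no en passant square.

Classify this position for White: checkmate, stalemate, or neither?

neither

White to move; white king on f1.
In check: no.
Legal moves for White include: Rg8, Rg7, Rg6, Rgh5, Rf5, Re5, Rd5, Rc5, Rb5, Ra5, Rgg4, Rg3, Rg2, Rg1, Rh8, Rh7, Rh6, Rhh5, ... (list truncated; more exist).
White has legal moves and is not in check → neither.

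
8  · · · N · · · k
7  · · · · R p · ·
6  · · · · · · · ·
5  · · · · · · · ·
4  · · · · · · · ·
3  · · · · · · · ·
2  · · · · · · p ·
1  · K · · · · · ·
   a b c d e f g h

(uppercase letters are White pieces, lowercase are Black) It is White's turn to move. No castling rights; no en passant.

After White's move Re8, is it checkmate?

After Re8: black king on h8; in check: yes, from the white rook on e8.
Black has 2 legal replies: Kh7, Kg7.
In check but a legal move exists → not checkmate.

no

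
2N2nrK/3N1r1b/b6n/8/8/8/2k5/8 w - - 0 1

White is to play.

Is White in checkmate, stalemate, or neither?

checkmate

White to move; white king on h8.
In check: yes, from the black rook on g8.
King squares — g7: attacked by Rf7; h7: attacked by Rf7; g8: attacked by Nh6.
Legal moves for White: none.
In check with no legal moves → checkmate.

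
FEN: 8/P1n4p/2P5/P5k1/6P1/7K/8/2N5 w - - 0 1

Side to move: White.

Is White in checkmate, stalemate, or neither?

White to move; white king on h3.
In check: no.
Legal moves for White: Kg3, Kh2, Kg2, Nd3, Nb3, Ne2, Na2, a8=Q, a8=R, a8=B, a8=N, a6.
White has 12 legal moves and is not in check → neither.

neither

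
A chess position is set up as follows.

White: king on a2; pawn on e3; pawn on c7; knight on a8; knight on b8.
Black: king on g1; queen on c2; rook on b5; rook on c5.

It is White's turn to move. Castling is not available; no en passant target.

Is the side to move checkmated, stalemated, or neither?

White to move; white king on a2.
In check: yes, from the black queen on c2.
King squares — a1: available; b1: attacked by Qc2; b2: attacked by Qc2; a3: available; b3: attacked by Qc2.
Legal moves for White: Ka3, Ka1.
White is in check but has 2 legal moves → neither.

neither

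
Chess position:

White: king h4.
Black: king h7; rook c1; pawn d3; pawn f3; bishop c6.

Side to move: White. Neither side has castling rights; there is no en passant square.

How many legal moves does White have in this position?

White to move; king on h4.
In check: no.
Legal moves: Kh5, Kg5, Kg4, Kh3, Kg3.
Count: 5.

5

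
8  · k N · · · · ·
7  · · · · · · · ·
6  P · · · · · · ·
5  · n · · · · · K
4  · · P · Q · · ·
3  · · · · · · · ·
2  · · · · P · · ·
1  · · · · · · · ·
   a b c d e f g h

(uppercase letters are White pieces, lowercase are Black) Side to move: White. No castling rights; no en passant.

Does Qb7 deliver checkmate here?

yes

After Qb7: black king on b8; in check: yes, from the white queen on b7.
King squares — a7: attacked by Qb7; b7: attacked by Pa6; c7: attacked by Qb7; a8: attacked by Qb7; c8: attacked by Qb7.
Black has no legal moves → checkmate.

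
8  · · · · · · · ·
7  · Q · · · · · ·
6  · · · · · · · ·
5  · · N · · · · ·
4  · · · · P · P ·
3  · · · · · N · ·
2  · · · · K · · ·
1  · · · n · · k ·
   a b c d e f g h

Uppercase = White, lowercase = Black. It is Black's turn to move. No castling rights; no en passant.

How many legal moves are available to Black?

Black to move; king on g1.
In check: yes, from the white knight on f3.
Legal moves: Kg2, Kh1.
Count: 2.

2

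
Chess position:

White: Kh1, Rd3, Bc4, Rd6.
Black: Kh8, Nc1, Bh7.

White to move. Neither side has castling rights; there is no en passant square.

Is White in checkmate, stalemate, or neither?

White to move; white king on h1.
In check: no.
Legal moves for White include: Rd8+, Rd7, Rh6, Rg6, Rf6, Re6, Rc6, Rb6, Ra6, R6d5, R6d4, Bg8, Bf7, Be6, Ba6, Bd5, Bb5, Bb3, ... (list truncated; more exist).
White has legal moves and is not in check → neither.

neither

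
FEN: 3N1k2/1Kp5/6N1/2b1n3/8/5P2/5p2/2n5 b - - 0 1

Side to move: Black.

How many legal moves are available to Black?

4

Black to move; king on f8.
In check: yes, from the white knight on g6.
Legal moves: Kg8, Ke8, Kg7, Nxg6.
Count: 4.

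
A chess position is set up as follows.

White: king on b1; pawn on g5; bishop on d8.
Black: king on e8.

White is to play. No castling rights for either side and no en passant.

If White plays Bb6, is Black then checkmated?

After Bb6: black king on e8; in check: no.
Black is not in check, so this cannot be checkmate.

no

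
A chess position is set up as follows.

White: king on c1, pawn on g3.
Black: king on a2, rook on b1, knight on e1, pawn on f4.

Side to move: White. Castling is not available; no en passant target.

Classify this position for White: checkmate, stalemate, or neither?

White to move; white king on c1.
In check: yes, from the black rook on b1.
Legal moves for White: Kd2.
White is in check but has 1 legal move → neither.

neither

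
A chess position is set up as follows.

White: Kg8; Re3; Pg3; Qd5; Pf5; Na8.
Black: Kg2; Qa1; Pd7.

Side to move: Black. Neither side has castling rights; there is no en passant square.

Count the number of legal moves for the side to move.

Black to move; king on g2.
In check: yes, from the white queen on d5.
Legal moves: Kh3, Kh2, Kf2, Kg1, Kf1.
Count: 5.

5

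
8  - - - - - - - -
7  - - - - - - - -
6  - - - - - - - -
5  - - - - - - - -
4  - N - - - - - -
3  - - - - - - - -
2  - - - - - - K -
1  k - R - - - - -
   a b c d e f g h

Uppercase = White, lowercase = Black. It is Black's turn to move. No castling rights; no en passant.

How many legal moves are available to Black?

1

Black to move; king on a1.
In check: yes, from the white rook on c1.
Legal moves: Kb2.
Count: 1.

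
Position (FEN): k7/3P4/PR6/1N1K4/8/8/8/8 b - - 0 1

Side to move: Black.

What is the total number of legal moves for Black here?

0

Black to move; king on a8.
In check: no.
Legal moves: none.
Count: 0.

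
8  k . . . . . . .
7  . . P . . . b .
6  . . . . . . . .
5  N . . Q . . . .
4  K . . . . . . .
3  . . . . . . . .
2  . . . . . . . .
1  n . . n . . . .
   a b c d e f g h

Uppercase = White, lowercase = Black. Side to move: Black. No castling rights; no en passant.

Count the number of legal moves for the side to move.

Black to move; king on a8.
In check: yes, from the white queen on d5.
Legal moves: Ka7.
Count: 1.

1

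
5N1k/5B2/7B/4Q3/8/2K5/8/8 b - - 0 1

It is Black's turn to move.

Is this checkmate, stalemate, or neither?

Black to move; black king on h8.
In check: yes, from the white queen on e5.
King squares — g7: attacked by Qe5; h7: attacked by Nf8; g8: attacked by Bf7.
Legal moves for Black: none.
In check with no legal moves → checkmate.

checkmate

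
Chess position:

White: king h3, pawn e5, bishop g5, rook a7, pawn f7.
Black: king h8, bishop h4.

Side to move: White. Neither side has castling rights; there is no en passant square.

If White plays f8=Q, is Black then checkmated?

After f8=Q: black king on h8; in check: yes, from the white queen on f8.
King squares — g7: attacked by Ra7; h7: attacked by Ra7; g8: attacked by Qf8.
Black has no legal moves → checkmate.

yes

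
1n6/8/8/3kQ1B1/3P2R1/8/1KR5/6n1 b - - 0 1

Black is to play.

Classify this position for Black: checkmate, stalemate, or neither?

checkmate

Black to move; black king on d5.
In check: yes, from the white queen on e5.
King squares — c4: attacked by Rc2; d4: attacked by Rg4; e4: attacked by Rg4; c5: attacked by Rc2; e5: attacked by Pd4; c6: attacked by Rc2; d6: attacked by Qe5; e6: attacked by Qe5.
Legal moves for Black: none.
In check with no legal moves → checkmate.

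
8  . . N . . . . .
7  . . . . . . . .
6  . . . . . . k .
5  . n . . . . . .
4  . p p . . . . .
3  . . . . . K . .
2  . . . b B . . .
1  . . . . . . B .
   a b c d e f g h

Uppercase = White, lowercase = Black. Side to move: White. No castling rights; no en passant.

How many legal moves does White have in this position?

White to move; king on f3.
In check: no.
Legal moves: Ne7+, Na7, Nd6, Nb6, Kg4, Ke4, Kg3, Kg2, Kf2, Bxc4, Bd3+, Bf1, Bd1, Ba7, Bb6, Bc5, Bd4, Be3, Bh2, Bf2.
Count: 20.

20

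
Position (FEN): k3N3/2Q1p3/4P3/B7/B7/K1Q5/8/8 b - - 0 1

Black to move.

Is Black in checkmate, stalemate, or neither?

Black to move; black king on a8.
In check: no.
King squares — a7: attacked by Qc7; b7: attacked by Qc7; b8: attacked by Qc7.
Legal moves for Black: none.
Not in check and no legal moves → stalemate.

stalemate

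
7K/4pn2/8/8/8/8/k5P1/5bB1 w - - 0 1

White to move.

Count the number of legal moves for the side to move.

White to move; king on h8.
In check: yes, from the black knight on f7.
Legal moves: Kg8, Kh7, Kg7.
Count: 3.

3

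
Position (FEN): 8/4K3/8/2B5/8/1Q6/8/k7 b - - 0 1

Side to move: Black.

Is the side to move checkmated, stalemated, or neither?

stalemate

Black to move; black king on a1.
In check: no.
King squares — b1: attacked by Qb3; a2: attacked by Qb3; b2: attacked by Qb3.
Legal moves for Black: none.
Not in check and no legal moves → stalemate.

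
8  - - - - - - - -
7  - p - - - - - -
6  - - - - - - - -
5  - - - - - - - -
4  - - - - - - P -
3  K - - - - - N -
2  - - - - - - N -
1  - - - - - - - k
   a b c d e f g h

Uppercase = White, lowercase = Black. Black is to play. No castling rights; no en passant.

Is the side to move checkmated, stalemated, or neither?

neither

Black to move; black king on h1.
In check: yes, from the white knight on g3.
Legal moves for Black: Kh2, Kxg2, Kg1.
Black is in check but has 3 legal moves → neither.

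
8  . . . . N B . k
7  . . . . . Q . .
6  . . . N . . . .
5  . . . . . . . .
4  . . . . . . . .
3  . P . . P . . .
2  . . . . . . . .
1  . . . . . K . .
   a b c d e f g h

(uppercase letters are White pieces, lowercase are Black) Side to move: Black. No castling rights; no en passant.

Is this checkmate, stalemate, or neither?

stalemate

Black to move; black king on h8.
In check: no.
King squares — g7: attacked by Qf7; h7: attacked by Qf7; g8: attacked by Qf7.
Legal moves for Black: none.
Not in check and no legal moves → stalemate.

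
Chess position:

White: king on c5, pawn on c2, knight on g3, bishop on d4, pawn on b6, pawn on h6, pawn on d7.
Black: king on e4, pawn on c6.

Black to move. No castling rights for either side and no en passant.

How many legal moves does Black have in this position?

Black to move; king on e4.
In check: yes, from the white knight on g3.
Legal moves: Kf4, Kf3.
Count: 2.

2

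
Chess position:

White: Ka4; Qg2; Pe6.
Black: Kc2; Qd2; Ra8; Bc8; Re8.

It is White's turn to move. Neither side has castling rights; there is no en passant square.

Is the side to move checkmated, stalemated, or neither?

White to move; white king on a4.
In check: yes, from the black rook on a8.
Legal moves for White: Kb5, Qxa8.
White is in check but has 2 legal moves → neither.

neither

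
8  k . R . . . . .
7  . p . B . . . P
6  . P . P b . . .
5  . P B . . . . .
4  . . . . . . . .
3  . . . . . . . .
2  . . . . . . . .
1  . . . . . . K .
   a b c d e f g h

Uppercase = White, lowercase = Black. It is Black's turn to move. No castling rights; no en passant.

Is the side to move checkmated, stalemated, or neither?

Black to move; black king on a8.
In check: yes, from the white rook on c8.
King squares — a7: attacked by Pb6; b7: own pawn; b8: attacked by Rc8.
Legal moves for Black: none.
In check with no legal moves → checkmate.

checkmate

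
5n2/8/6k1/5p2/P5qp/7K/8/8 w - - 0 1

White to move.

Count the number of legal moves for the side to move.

White to move; king on h3.
In check: yes, from the black queen on g4.
Legal moves: Kh2.
Count: 1.

1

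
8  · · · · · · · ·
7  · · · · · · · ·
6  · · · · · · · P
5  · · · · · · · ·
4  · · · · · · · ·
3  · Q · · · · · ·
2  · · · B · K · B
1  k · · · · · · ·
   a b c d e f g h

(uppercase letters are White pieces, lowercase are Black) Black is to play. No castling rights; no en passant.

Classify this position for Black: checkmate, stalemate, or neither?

stalemate

Black to move; black king on a1.
In check: no.
King squares — b1: attacked by Qb3; a2: attacked by Qb3; b2: attacked by Qb3.
Legal moves for Black: none.
Not in check and no legal moves → stalemate.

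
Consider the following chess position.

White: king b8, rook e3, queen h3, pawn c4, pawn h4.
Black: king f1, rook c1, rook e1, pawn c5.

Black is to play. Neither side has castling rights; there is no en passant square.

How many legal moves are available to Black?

Black to move; king on f1.
In check: yes, from the white queen on h3.
Legal moves: Kf2, Kg1.
Count: 2.

2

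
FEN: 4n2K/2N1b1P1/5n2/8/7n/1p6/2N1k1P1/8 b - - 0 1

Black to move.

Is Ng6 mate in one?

yes

After Ng6: white king on h8; in check: yes, from the black knight on g6.
King squares — g7: own pawn; h7: attacked by Nf6; g8: attacked by Nf6.
White has no legal moves → checkmate.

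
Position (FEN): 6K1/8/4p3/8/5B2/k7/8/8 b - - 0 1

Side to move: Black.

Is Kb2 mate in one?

After Kb2: white king on g8; in check: no.
White is not in check, so this cannot be checkmate.

no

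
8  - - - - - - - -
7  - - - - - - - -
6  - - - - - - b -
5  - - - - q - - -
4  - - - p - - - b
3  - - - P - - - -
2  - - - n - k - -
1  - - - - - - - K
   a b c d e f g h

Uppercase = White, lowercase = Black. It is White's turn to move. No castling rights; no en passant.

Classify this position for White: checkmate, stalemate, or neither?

stalemate

White to move; white king on h1.
In check: no.
King squares — g1: attacked by Kf2; g2: attacked by Kf2; h2: attacked by Qe5.
Legal moves for White: none.
Not in check and no legal moves → stalemate.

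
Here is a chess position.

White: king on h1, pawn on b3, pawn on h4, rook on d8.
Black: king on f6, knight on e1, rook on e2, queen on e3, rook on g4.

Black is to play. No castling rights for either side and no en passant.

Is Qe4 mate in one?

After Qe4: white king on h1; in check: yes, from the black queen on e4.
King squares — g1: attacked by Rg4; g2: attacked by Ne1; h2: attacked by Re2.
White has no legal moves → checkmate.

yes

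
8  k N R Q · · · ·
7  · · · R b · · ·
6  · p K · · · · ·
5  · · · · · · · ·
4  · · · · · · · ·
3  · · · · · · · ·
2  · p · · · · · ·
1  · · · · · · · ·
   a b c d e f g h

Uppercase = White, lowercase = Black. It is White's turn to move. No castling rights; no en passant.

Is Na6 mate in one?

After Na6: black king on a8; in check: yes, from the white rook on c8.
King squares — a7: attacked by Rd7; b7: attacked by Kc6; b8: attacked by Na6.
Black has no legal moves → checkmate.

yes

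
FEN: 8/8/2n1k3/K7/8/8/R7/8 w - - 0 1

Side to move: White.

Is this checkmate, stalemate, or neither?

White to move; white king on a5.
In check: yes, from the black knight on c6.
Legal moves for White: Kb6, Ka6, Kb5, Ka4.
White is in check but has 4 legal moves → neither.

neither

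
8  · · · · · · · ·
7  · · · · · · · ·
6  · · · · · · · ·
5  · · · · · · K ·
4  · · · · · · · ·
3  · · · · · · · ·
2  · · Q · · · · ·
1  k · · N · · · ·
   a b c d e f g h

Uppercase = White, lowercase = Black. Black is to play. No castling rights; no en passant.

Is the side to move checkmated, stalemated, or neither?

stalemate

Black to move; black king on a1.
In check: no.
King squares — b1: attacked by Qc2; a2: attacked by Qc2; b2: attacked by Nd1.
Legal moves for Black: none.
Not in check and no legal moves → stalemate.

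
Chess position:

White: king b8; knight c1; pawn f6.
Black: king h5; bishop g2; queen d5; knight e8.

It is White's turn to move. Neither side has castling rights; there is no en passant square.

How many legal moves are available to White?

7

White to move; king on b8.
In check: no.
Legal moves: Kc8, Ka7, Nd3, Nb3, Ne2, Na2, f7.
Count: 7.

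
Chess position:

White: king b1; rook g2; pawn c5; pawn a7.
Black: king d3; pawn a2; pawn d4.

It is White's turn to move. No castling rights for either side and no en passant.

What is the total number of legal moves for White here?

White to move; king on b1.
In check: yes, from the black pawn on a2.
Legal moves: Kb2, Kxa2, Kc1, Ka1, Rxa2.
Count: 5.

5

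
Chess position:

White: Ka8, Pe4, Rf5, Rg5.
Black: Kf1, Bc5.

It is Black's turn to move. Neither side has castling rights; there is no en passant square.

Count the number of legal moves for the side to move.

Black to move; king on f1.
In check: yes, from the white rook on f5.
Legal moves: Ke2, Ke1, Bf2.
Count: 3.

3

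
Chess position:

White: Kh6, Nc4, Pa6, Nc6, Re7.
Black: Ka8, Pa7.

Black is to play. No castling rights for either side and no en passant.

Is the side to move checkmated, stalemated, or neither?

Black to move; black king on a8.
In check: no.
King squares — a7: own pawn; b7: attacked by Pa6; b8: attacked by Nc6.
Legal moves for Black: none.
Not in check and no legal moves → stalemate.

stalemate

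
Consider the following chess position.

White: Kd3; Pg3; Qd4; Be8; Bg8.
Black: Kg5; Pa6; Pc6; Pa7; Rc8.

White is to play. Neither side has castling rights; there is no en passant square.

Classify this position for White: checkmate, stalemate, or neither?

White to move; white king on d3.
In check: no.
Legal moves for White include: Bh7, Bgf7, Be6, Bd5, Bc4, Bb3, Ba2, Bef7, Bd7, Bg6, Bxc6, Bh5, Qh8, Qd8+, Qg7+, Qd7, Qxa7, Qf6+, ... (list truncated; more exist).
White has legal moves and is not in check → neither.

neither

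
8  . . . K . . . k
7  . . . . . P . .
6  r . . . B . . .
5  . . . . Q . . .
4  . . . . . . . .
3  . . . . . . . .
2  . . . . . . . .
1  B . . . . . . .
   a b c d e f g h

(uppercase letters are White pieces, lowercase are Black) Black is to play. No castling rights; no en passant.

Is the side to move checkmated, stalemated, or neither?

neither

Black to move; black king on h8.
In check: yes, from the white queen on e5.
King squares — g7: attacked by Qe5; h7: available; g8: attacked by Pf7.
Legal moves for Black: Kh7.
Black is in check but has 1 legal move → neither.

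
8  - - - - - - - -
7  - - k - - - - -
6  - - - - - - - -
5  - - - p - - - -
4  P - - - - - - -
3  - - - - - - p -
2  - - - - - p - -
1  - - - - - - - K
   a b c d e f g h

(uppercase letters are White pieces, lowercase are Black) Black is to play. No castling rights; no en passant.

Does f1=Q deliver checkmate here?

yes

After f1=Q: white king on h1; in check: yes, from the black queen on f1.
King squares — g1: attacked by Qf1; g2: attacked by Qf1; h2: attacked by Pg3.
White has no legal moves → checkmate.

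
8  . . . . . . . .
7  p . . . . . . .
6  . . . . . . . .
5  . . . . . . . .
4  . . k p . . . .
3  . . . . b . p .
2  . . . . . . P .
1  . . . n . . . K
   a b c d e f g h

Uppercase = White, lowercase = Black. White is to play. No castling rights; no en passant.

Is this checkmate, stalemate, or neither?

White to move; white king on h1.
In check: no.
King squares — g1: attacked by Be3; g2: own pawn; h2: attacked by Pg3.
Legal moves for White: none.
Not in check and no legal moves → stalemate.

stalemate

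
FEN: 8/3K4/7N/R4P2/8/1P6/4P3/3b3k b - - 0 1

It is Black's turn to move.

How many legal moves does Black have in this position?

Black to move; king on h1.
In check: no.
Legal moves: Kh2, Kg2, Kg1, Bxb3, Bxe2, Bc2.
Count: 6.

6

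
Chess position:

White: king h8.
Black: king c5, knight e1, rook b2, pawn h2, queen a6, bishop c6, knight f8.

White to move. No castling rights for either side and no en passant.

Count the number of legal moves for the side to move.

White to move; king on h8.
In check: no.
Legal moves: Kg8, Kg7.
Count: 2.

2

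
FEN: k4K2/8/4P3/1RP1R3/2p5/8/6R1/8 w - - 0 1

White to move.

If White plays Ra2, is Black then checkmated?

yes

After Ra2: black king on a8; in check: yes, from the white rook on a2.
King squares — a7: attacked by Ra2; b7: attacked by Rb5; b8: attacked by Rb5.
Black has no legal moves → checkmate.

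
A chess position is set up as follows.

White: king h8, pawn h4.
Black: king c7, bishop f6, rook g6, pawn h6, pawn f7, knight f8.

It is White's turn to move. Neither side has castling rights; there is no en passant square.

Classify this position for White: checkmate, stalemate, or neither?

White to move; white king on h8.
In check: yes, from the black bishop on f6.
King squares — g7: attacked by Bf6; h7: attacked by Nf8; g8: attacked by Rg6.
Legal moves for White: none.
In check with no legal moves → checkmate.

checkmate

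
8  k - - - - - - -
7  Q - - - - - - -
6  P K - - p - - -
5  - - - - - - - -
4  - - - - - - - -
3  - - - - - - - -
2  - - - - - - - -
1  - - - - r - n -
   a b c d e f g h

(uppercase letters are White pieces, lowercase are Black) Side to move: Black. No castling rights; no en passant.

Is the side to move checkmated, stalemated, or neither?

checkmate

Black to move; black king on a8.
In check: yes, from the white queen on a7.
King squares — a7: attacked by Kb6; b7: attacked by Pa6; b8: attacked by Qa7.
Legal moves for Black: none.
In check with no legal moves → checkmate.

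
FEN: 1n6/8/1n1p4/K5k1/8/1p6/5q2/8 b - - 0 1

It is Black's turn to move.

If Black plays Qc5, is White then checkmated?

After Qc5: white king on a5; in check: yes, from the black queen on c5.
King squares — a4: attacked by Nb6; b4: attacked by Qc5; b5: attacked by Qc5; a6: attacked by Nb8; b6: attacked by Qc5.
White has no legal moves → checkmate.

yes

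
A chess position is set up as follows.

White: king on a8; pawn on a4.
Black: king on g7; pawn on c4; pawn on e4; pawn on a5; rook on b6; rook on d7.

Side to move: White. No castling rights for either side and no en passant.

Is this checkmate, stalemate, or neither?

stalemate

White to move; white king on a8.
In check: no.
King squares — a7: attacked by Rd7; b7: attacked by Rb6; b8: attacked by Rb6.
Legal moves for White: none.
Not in check and no legal moves → stalemate.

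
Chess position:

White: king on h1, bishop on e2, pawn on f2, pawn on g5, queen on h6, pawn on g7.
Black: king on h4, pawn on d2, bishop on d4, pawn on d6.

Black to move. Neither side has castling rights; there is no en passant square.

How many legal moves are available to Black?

Black to move; king on h4.
In check: yes, from the white queen on h6.
Legal moves: none.
Count: 0.

0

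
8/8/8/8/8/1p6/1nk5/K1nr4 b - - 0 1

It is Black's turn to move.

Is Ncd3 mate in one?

yes

After Ncd3: white king on a1; in check: yes, from the black rook on d1.
King squares — b1: attacked by Rd1; a2: attacked by Pb3; b2: attacked by Kc2.
White has no legal moves → checkmate.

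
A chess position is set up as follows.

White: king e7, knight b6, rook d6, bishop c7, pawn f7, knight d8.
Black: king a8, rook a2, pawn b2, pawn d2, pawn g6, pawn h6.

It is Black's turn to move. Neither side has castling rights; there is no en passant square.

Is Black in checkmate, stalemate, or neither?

Black to move; black king on a8.
In check: yes, from the white knight on b6.
King squares — a7: available; b7: attacked by Nd8; b8: attacked by Bc7.
Legal moves for Black: Ka7.
Black is in check but has 1 legal move → neither.

neither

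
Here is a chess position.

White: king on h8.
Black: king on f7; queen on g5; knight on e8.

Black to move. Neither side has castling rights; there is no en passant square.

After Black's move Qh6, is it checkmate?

After Qh6: white king on h8; in check: yes, from the black queen on h6.
King squares — g7: attacked by Qh6; h7: attacked by Qh6; g8: attacked by Kf7.
White has no legal moves → checkmate.

yes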